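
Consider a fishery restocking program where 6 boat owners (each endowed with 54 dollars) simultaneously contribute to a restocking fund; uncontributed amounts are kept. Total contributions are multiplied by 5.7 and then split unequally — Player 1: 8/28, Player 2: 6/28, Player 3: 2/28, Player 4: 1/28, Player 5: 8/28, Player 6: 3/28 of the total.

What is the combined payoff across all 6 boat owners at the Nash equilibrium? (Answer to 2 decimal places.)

For player j, contributing a unit is worthwhile iff 5.7 × (j's share) ≥ 1, i.e. iff j's share is at least 0.1754.
The shares above 0.1754 belong to Player 1, Player 2 and Player 5, contributing 54 each; the remaining 3 contribute 0. Total contributed: 162.
The restocking fund pays out 5.7 × 162 = 923.40 in total (split across the unequal shares, but the aggregate is all that matters for the group sum).
The 3 free-riders keep 54 each, adding 162. Group total = 162 + 923.40 = 1085.40.

1085.40 dollars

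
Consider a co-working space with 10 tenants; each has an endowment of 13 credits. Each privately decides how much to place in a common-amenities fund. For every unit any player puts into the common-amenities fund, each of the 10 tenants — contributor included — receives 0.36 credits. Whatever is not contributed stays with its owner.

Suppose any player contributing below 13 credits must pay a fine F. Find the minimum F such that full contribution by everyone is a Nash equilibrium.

8.32 credits

Given the others contribute fully, the best deviation is to contribute 0 (any partial contribution still incurs the fine and gives up units whose private return 0.36 is below 1).
Deviating from 13 to 0 saves 13 credits but forfeits the deviator's share of the drop in the common-amenities fund: 0.36 × 13 = 4.68.
So the deviation gain is 13 − 4.68 = 8.32, and the fine must be at least 8.32 credits to wipe it out.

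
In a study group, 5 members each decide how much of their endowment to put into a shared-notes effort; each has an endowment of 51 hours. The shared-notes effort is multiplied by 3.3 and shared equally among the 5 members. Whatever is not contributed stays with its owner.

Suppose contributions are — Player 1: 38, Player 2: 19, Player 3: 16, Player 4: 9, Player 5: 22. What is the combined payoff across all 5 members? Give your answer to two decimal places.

494.20 hours

Total contributed: 38 + 19 + 16 + 9 + 22 = 104; total kept: 5 × 51 − 104 = 151.
The shared-notes effort pays out 3.3 × 104 = 343.20 in aggregate.
Group total = 151 + 343.20 = 494.20.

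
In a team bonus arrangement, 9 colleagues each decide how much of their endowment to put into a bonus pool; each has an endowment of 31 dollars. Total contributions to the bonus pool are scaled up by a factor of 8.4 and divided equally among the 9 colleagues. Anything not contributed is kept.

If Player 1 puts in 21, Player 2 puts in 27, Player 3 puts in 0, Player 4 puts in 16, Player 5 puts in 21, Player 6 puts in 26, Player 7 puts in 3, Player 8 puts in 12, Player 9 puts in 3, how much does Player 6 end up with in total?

125.40 dollars

Total contributed: 21 + 27 + 0 + 16 + 21 + 26 + 3 + 12 + 3 = 129.
Each receives 8.4 × 129 / 9 = 120.40 from the bonus pool.
Player 6 keeps 31 − 26 = 5, so Player 6's payoff is 5 + 120.40 = 125.40.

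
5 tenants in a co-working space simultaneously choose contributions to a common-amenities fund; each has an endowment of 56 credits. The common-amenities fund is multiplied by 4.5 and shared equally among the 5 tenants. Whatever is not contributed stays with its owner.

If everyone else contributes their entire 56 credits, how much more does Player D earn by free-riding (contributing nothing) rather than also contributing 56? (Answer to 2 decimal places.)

Switching from a contribution of 56 to 0 lets Player D keep an extra 56 credits, but lowers the common-amenities fund by 56, which costs Player D their own share of that drop: 4.5/5 × 56 = 50.40.
Net gain = 56 − 50.40 = 5.60. The private return per contributed unit (0.9000) is below 1, so free-riding is indeed the best response regardless of what the others do.

5.60 credits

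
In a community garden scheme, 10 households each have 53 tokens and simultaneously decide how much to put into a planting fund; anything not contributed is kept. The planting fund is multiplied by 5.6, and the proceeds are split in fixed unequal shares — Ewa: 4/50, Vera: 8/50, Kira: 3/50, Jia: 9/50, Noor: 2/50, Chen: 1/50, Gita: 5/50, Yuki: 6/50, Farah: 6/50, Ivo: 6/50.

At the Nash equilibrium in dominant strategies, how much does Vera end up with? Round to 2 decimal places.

100.49 tokens

For player j, contributing a unit is worthwhile iff 5.6 × (j's share) ≥ 1, i.e. iff j's share is at least 0.1786.
Jia alone (share 9/50) is above the threshold, contributing 53; the remaining 9 contribute 0. Total contributed: 53.
Vera keeps 53 and receives 5.6 × 53 × 8/50 = 47.49 from the planting fund, for a payoff of 100.49.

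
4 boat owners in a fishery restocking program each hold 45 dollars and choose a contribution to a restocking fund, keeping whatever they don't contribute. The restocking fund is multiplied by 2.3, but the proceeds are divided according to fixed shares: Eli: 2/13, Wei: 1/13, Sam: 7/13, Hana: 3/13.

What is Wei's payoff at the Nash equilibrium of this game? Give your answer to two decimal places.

Each unit j contributes comes back to j as 2.3 × (j's share), so j prefers to contribute only if that share exceeds 1/2.3 = 0.4348; otherwise keeping the unit dominates.
The only share above 0.4348 is Sam's 7/13, contributing 45; the remaining 3 contribute 0. Total contributed: 45.
Wei keeps 45 and receives 2.3 × 45 × 1/13 = 7.96 from the restocking fund, for a payoff of 52.96.

52.96 dollars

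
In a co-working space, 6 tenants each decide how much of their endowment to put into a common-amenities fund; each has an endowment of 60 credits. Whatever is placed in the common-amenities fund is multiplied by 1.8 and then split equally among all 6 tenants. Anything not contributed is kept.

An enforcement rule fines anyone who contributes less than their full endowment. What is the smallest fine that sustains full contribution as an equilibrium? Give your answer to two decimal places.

42.00 credits

Given the others contribute fully, the best deviation is to contribute 0 (any partial contribution still incurs the fine and gives up units whose private return 0.3000 is below 1).
Deviating from 60 to 0 saves 60 credits but forfeits the deviator's share of the drop in the common-amenities fund: 1.8/6 × 60 = 18.00.
So the deviation gain is 60 − 18.00 = 42.00, and the fine must be at least 42.00 credits to wipe it out.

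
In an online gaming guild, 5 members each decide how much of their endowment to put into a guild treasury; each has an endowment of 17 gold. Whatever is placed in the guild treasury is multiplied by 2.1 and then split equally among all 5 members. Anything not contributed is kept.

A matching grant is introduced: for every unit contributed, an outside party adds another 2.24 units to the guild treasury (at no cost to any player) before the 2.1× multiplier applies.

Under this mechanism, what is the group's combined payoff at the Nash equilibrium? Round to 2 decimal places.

578.34 gold

With the mechanism, a contributed unit returns 2.1 × 3.24 / 5 = 1.3608 per unit of net cost to the contributor — now above 1 — so contributing fully is weakly dominant for every player.
So the Nash equilibrium is full contribution by all 5; the group earns 2.1 × 3.24 × 85 = 578.34.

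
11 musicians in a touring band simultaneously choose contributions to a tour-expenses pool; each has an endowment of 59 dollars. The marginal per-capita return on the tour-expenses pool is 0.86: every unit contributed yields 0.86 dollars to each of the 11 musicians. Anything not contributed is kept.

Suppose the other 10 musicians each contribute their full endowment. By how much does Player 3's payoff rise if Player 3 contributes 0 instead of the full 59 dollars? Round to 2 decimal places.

8.26 dollars

Switching from a contribution of 59 to 0 lets Player 3 keep an extra 59 dollars, but lowers the tour-expenses pool by 59, which costs Player 3 their own share of that drop: 0.86 × 59 = 50.74.
Net gain = 59 − 50.74 = 8.26. The private return per contributed unit (0.86) is below 1, so free-riding is indeed the best response regardless of what the others do.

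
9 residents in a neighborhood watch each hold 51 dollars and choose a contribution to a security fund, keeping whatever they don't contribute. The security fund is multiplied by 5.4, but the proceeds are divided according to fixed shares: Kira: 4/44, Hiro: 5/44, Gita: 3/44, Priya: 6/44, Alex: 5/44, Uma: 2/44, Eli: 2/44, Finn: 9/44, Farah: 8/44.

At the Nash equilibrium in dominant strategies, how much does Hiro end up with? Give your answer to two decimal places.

For player j, contributing a unit is worthwhile iff 5.4 × (j's share) ≥ 1, i.e. iff j's share is at least 0.1852.
Finn alone (share 9/44) is above the threshold, contributing 51; the remaining 8 contribute 0. Total contributed: 51.
Hiro keeps 51 and receives 5.4 × 51 × 5/44 = 31.30 from the security fund, for a payoff of 82.30.

82.30 dollars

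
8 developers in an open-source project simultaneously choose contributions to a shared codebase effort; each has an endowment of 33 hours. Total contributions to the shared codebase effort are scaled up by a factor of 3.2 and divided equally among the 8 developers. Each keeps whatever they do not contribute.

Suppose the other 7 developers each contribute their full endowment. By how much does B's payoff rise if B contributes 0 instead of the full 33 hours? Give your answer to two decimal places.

19.80 hours

Switching from a contribution of 33 to 0 lets B keep an extra 33 hours, but lowers the shared codebase effort by 33, which costs B their own share of that drop: 3.2/8 × 33 = 13.20.
Net gain = 33 − 13.20 = 19.80. The private return per contributed unit (0.4000) is below 1, so free-riding is indeed the best response regardless of what the others do.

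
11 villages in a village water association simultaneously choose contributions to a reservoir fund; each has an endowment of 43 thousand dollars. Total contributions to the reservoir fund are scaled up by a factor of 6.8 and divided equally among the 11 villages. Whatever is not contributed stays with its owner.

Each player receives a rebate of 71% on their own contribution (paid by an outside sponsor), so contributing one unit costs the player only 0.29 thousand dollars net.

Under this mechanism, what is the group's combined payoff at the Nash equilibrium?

Under the mechanism each unit contributed yields (6.8/11) / 0.29 = 2.1317 back to its contributor per unit of net cost, which exceeds 1, making full contribution the dominant choice for everyone.
So the Nash equilibrium is full contribution by all 11; the group earns 11 × (43 × 0.71 + 6.8 × 43) = 3552.23.

3552.23 thousand dollars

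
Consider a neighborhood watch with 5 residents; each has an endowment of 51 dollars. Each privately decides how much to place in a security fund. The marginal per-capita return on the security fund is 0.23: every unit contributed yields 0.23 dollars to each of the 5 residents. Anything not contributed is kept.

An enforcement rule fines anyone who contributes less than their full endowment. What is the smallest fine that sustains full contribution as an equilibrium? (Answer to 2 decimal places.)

Given the others contribute fully, the best deviation is to contribute 0 (any partial contribution still incurs the fine and gives up units whose private return 0.23 is below 1).
Deviating from 51 to 0 saves 51 dollars but forfeits the deviator's share of the drop in the security fund: 0.23 × 51 = 11.73.
So the deviation gain is 51 − 11.73 = 39.27, and the fine must be at least 39.27 dollars to wipe it out.

39.27 dollars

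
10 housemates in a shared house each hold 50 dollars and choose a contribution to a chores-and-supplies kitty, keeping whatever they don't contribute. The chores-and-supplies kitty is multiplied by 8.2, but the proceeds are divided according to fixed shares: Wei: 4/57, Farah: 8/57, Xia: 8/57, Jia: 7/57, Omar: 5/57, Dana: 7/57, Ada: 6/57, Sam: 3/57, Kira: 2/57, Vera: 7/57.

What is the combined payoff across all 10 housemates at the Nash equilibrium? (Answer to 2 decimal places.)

2300.00 dollars

A player with share s gets back 8.2·s per unit contributed, so full contribution is dominant for anyone with s > 1/8.2 = 0.1220 and zero contribution is dominant for anyone below.
Farah, Xia, Jia, Dana and Vera are above the threshold, contributing 50 each; the remaining 5 contribute 0. Total contributed: 250.
The chores-and-supplies kitty pays out 8.2 × 250 = 2050.00 in total (split across the unequal shares, but the aggregate is all that matters for the group sum).
The 5 free-riders keep 50 each, adding 250. Group total = 250 + 2050.00 = 2300.00.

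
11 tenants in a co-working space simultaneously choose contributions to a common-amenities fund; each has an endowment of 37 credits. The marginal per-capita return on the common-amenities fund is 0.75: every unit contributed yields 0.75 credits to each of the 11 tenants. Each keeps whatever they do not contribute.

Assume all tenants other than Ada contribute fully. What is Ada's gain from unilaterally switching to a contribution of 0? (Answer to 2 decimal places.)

Switching from a contribution of 37 to 0 lets Ada keep an extra 37 credits, but lowers the common-amenities fund by 37, which costs Ada their own share of that drop: 0.75 × 37 = 27.75.
Net gain = 37 − 27.75 = 9.25. The private return per contributed unit (0.75) is below 1, so free-riding is indeed the best response regardless of what the others do.

9.25 credits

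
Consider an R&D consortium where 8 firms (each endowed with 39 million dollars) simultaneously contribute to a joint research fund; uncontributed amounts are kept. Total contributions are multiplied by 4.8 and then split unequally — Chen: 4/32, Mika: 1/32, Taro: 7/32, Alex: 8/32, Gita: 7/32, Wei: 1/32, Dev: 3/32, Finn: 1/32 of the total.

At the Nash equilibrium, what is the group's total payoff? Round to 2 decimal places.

A player with share s gets back 4.8·s per unit contributed, so full contribution is dominant for anyone with s > 1/4.8 = 0.2083 and zero contribution is dominant for anyone below.
The shares above 0.2083 belong to Taro, Alex and Gita, contributing 39 each; the remaining 5 contribute 0. Total contributed: 117.
The joint research fund pays out 4.8 × 117 = 561.60 in total (split across the unequal shares, but the aggregate is all that matters for the group sum).
The 5 free-riders keep 39 each, adding 195. Group total = 195 + 561.60 = 756.60.

756.60 million dollars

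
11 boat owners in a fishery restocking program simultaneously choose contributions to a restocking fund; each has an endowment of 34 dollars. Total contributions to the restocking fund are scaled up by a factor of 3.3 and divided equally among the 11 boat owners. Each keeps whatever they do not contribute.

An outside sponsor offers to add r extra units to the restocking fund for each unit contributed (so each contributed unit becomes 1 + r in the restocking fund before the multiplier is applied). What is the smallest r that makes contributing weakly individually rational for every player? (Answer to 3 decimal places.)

With matching at rate r, one contributed unit becomes (1 + r) in the restocking fund and returns 3.3 × (1 + r) / 11 to the contributor.
Setting this equal to 1: 1 + r = 11/3.3 = 3.3333.
So the minimum matching rate is r = 3.3333 − 1 = 2.333.

2.333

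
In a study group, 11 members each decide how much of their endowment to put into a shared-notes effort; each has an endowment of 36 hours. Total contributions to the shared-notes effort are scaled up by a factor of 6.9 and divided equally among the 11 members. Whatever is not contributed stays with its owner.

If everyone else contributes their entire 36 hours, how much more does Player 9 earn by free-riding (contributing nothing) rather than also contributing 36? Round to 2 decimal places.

Switching from a contribution of 36 to 0 lets Player 9 keep an extra 36 hours, but lowers the shared-notes effort by 36, which costs Player 9 their own share of that drop: 6.9/11 × 36 = 22.58.
Net gain = 36 − 22.58 = 13.42. The private return per contributed unit (0.6273) is below 1, so free-riding is indeed the best response regardless of what the others do.

13.42 hours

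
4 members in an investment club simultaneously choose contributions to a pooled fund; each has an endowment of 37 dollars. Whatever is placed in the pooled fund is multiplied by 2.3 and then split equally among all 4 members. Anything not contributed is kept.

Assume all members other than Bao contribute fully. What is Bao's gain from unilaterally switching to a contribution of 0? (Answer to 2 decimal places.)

Switching from a contribution of 37 to 0 lets Bao keep an extra 37 dollars, but lowers the pooled fund by 37, which costs Bao their own share of that drop: 2.3/4 × 37 = 21.27.
Net gain = 37 − 21.27 = 15.73. The private return per contributed unit (0.5750) is below 1, so free-riding is indeed the best response regardless of what the others do.

15.73 dollars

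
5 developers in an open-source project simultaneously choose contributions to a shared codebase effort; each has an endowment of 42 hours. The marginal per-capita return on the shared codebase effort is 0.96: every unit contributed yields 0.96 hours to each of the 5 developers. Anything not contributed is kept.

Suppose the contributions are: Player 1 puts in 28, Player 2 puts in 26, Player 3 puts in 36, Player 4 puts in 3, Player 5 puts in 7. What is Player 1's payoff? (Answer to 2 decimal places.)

110.00 hours

Total contributed: 28 + 26 + 36 + 3 + 7 = 100.
Each receives 0.96 × 100 = 96.00 from the shared codebase effort.
Player 1 keeps 42 − 28 = 14, so Player 1's payoff is 14 + 96.00 = 110.00.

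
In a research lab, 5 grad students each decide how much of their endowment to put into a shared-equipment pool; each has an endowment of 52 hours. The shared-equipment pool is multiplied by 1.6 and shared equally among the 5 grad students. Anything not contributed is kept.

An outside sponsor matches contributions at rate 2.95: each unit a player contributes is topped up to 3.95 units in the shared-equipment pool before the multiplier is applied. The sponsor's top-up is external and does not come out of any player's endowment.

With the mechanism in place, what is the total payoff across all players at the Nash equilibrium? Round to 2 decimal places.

1643.20 hours

With the mechanism, a contributed unit returns 1.6 × 3.95 / 5 = 1.2640 per unit of net cost to the contributor — now above 1 — so contributing fully is weakly dominant for every player.
At the Nash equilibrium everyone contributes 52. Group total payoff = 1.6 × 3.95 × 260 = 1643.20.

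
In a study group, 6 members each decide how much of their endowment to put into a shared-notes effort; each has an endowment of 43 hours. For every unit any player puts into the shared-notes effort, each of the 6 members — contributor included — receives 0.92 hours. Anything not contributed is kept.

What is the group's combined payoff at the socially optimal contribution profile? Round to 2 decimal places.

Each contributed unit returns 5.520 to the group as a whole (0.92 to each of 6 players), which exceeds 1, so the social optimum is full contribution: group total = 5.520 × 258 = 1424.16.

1424.16 hours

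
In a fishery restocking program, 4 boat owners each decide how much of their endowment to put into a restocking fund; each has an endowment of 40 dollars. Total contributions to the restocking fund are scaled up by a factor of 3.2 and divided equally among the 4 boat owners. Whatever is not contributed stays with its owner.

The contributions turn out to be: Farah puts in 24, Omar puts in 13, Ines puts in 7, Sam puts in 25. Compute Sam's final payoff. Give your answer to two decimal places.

Total contributed: 24 + 13 + 7 + 25 = 69.
Each receives 3.2 × 69 / 4 = 55.20 from the restocking fund.
Sam keeps 40 − 25 = 15, so Sam's payoff is 15 + 55.20 = 70.20.

70.20 dollars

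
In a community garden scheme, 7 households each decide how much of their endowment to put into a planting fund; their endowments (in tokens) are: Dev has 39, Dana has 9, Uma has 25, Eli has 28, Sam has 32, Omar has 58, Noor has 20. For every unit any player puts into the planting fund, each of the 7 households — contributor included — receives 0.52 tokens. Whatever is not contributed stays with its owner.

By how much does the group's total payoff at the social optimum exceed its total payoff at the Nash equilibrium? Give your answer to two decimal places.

557.04 tokens

The private return per contributed unit is 0.52 < 1 for everyone, so the Nash equilibrium is zero contribution and the group total is Σ E_j = 39 + 9 + 25 + 28 + 32 + 58 + 20 = 211.
Each contributed unit returns 3.640 to the group, so the social optimum is full contribution by everyone: group total = 3.640 × 211 = 768.04.
Efficiency loss = (3.640 − 1) × 211 = 557.04.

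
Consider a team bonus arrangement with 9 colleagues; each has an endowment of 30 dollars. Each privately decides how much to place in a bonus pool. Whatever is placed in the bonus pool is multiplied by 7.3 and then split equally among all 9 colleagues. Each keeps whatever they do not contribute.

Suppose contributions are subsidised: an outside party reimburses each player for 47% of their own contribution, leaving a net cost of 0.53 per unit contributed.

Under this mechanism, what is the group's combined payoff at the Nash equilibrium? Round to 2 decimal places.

2097.90 dollars

The effective private return per unit is now (7.3/9) / 0.53 = 1.5304 > 1, so every player's dominant strategy flips to full contribution.
At the Nash equilibrium everyone contributes 30. Group total payoff = 9 × (30 × 0.47 + 7.3 × 30) = 2097.90.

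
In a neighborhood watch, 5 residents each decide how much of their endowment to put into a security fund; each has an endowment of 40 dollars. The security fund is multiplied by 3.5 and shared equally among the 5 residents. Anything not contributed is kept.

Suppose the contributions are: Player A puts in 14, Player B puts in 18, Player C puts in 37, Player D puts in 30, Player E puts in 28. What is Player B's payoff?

Total contributed: 14 + 18 + 37 + 30 + 28 = 127.
Each receives 3.5 × 127 / 5 = 88.90 from the security fund.
Player B keeps 40 − 18 = 22, so Player B's payoff is 22 + 88.90 = 110.90.

110.90 dollars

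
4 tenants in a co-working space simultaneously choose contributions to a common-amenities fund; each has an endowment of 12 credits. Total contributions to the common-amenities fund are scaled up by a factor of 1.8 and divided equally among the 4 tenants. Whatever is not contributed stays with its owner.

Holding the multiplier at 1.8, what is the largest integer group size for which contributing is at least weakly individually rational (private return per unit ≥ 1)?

1

Private return per unit is 1.8/(group size), which is ≥ 1 whenever the group size is ≤ 1.8.
The largest such integer is 1.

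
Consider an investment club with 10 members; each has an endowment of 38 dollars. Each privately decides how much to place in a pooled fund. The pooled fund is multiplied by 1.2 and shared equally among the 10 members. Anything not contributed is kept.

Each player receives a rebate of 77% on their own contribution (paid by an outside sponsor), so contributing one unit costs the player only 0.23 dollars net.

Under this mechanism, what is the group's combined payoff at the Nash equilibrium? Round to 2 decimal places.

380.00 dollars

Even with the mechanism, each unit contributed returns only (1.2/10) / 0.23 = 0.5217 per unit of net cost, so contributing nothing is still dominant.
Everyone keeps their endowment and the group total is 10 × 38 = 380.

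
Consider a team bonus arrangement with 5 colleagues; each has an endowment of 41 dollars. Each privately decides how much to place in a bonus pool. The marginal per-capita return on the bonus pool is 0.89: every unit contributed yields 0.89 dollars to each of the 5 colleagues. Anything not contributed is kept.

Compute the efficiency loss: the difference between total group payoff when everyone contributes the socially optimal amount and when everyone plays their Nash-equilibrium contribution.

707.25 dollars

The private return per contributed unit is 0.89 < 1, so contributing 0 is dominant for every player. At the Nash equilibrium everyone keeps their 41, and the group total is 5 × 41 = 205.
Each contributed unit returns 4.450 to the group as a whole (0.89 to each of 5 players), which exceeds 1, so the social optimum is full contribution: group total = 4.450 × 205 = 912.25.
Efficiency loss = 912.25 − 205 = 707.25.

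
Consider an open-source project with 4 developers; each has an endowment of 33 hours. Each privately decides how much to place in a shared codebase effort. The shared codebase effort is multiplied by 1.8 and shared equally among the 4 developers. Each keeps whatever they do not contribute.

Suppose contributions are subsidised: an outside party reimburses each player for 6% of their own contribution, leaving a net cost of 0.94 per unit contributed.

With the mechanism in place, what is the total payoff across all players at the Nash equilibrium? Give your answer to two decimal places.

132.00 hours

The effective private return is (1.8/4) / 0.94 = 0.4787, which is still under 1, so the mechanism doesn't change anyone's dominant strategy: zero contribution.
At the Nash equilibrium no one contributes; group total payoff = 4 × 33 = 132.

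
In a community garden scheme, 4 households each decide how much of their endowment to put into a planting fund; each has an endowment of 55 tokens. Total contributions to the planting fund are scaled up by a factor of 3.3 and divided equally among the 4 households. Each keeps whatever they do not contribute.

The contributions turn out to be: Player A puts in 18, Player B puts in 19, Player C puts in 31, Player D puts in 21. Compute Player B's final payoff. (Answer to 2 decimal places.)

Total contributed: 18 + 19 + 31 + 21 = 89.
Each receives 3.3 × 89 / 4 = 73.43 from the planting fund.
Player B keeps 55 − 19 = 36, so Player B's payoff is 36 + 73.43 = 109.43.

109.43 tokens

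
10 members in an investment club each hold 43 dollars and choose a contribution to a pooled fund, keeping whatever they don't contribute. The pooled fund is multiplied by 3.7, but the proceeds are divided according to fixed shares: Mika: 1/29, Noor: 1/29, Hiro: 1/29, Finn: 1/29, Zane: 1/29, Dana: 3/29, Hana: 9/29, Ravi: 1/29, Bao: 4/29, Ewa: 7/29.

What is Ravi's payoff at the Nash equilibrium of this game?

48.49 dollars

Player j's private return per contributed unit is 3.7 × (j's share). Contributing is weakly dominant for j when that share is at least 1/3.7 = 0.2703, and contributing 0 is dominant otherwise.
Hana alone (share 9/29) is above the threshold, contributing 43; the remaining 9 contribute 0. Total contributed: 43.
Ravi keeps 43 and receives 3.7 × 43 × 1/29 = 5.49 from the pooled fund, for a payoff of 48.49.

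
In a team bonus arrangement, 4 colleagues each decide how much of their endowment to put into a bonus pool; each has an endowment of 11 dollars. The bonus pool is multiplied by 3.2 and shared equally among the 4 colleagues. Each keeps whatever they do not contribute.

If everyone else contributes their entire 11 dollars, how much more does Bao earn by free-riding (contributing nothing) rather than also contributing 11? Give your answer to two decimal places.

Switching from a contribution of 11 to 0 lets Bao keep an extra 11 dollars, but lowers the bonus pool by 11, which costs Bao their own share of that drop: 3.2/4 × 11 = 8.80.
Net gain = 11 − 8.80 = 2.20. The private return per contributed unit (0.8000) is below 1, so free-riding is indeed the best response regardless of what the others do.

2.20 dollars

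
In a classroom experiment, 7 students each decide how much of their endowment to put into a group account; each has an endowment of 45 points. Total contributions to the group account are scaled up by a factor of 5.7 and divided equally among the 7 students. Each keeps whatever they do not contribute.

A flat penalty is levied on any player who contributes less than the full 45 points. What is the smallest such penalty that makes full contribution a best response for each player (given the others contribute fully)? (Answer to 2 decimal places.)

Given the others contribute fully, the best deviation is to contribute 0 (any partial contribution still incurs the fine and gives up units whose private return 0.8143 is below 1).
Deviating from 45 to 0 saves 45 points but forfeits the deviator's share of the drop in the group account: 5.7/7 × 45 = 36.64.
So the deviation gain is 45 − 36.64 = 8.36, and the fine must be at least 8.36 points to wipe it out.

8.36 points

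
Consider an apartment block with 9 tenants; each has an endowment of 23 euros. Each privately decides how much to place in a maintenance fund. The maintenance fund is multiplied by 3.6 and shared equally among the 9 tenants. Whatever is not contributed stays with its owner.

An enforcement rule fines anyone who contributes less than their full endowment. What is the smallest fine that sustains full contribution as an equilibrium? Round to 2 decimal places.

Given the others contribute fully, the best deviation is to contribute 0 (any partial contribution still incurs the fine and gives up units whose private return 0.4000 is below 1).
Deviating from 23 to 0 saves 23 euros but forfeits the deviator's share of the drop in the maintenance fund: 3.6/9 × 23 = 9.20.
So the deviation gain is 23 − 9.20 = 13.80, and the fine must be at least 13.80 euros to wipe it out.

13.80 euros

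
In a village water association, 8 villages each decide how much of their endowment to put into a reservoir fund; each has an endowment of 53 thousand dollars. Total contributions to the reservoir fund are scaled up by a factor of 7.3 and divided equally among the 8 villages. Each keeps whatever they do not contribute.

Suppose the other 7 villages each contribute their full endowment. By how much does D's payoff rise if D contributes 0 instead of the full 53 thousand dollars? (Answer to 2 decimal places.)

Switching from a contribution of 53 to 0 lets D keep an extra 53 thousand dollars, but lowers the reservoir fund by 53, which costs D their own share of that drop: 7.3/8 × 53 = 48.36.
Net gain = 53 − 48.36 = 4.64. The private return per contributed unit (0.9125) is below 1, so free-riding is indeed the best response regardless of what the others do.

4.64 thousand dollars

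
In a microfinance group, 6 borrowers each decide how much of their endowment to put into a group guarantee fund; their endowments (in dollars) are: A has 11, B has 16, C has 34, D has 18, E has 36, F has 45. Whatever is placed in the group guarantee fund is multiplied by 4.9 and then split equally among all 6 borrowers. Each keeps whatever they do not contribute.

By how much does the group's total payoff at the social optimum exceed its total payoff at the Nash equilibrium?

The private return per contributed unit is 4.9/6 = 0.8167 < 1 for every player regardless of endowment, so the Nash equilibrium is zero contribution and the group total is Σ E_j = 11 + 16 + 34 + 18 + 36 + 45 = 160.
Each contributed unit returns 4.900 to the group, so the social optimum is full contribution by everyone: group total = 4.900 × 160 = 784.00.
Efficiency loss = (4.900 − 1) × 160 = 624.00.

624.00 dollars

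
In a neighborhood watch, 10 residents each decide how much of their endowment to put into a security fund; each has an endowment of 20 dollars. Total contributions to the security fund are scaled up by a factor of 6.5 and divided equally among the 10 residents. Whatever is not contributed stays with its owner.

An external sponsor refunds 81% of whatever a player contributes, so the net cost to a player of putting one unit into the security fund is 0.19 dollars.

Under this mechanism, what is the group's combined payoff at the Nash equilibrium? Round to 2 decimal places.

1462.00 dollars

Under the mechanism each unit contributed yields (6.5/10) / 0.19 = 3.4211 back to its contributor per unit of net cost, which exceeds 1, making full contribution the dominant choice for everyone.
So the Nash equilibrium is full contribution by all 10; the group earns 10 × (20 × 0.81 + 6.5 × 20) = 1462.00.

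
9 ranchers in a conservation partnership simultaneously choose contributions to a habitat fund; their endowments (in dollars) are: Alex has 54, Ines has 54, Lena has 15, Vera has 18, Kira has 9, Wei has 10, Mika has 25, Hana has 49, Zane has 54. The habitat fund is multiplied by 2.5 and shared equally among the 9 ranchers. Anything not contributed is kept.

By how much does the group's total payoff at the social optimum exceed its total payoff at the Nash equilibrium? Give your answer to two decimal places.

432.00 dollars

The private return per contributed unit is 2.5/9 = 0.2778 < 1 for every player regardless of endowment, so the Nash equilibrium is zero contribution and the group total is Σ E_j = 54 + 54 + 15 + 18 + 9 + 10 + 25 + 49 + 54 = 288.
Each contributed unit returns 2.500 to the group, so the social optimum is full contribution by everyone: group total = 2.500 × 288 = 720.00.
Efficiency loss = (2.500 − 1) × 288 = 432.00.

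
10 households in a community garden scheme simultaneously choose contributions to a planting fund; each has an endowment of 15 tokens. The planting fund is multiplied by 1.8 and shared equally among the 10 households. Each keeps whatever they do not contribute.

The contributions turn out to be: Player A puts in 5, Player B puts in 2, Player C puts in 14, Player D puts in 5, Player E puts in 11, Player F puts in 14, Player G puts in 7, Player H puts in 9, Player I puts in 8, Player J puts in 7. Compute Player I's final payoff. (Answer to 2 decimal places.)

Total contributed: 5 + 2 + 14 + 5 + 11 + 14 + 7 + 9 + 8 + 7 = 82.
Each receives 1.8 × 82 / 10 = 14.76 from the planting fund.
Player I keeps 15 − 8 = 7, so Player I's payoff is 7 + 14.76 = 21.76.

21.76 tokens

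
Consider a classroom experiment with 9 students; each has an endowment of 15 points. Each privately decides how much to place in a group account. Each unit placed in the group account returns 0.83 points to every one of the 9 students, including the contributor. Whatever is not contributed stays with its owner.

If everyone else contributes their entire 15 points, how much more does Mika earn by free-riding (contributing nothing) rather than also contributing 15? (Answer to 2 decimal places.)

Switching from a contribution of 15 to 0 lets Mika keep an extra 15 points, but lowers the group account by 15, which costs Mika their own share of that drop: 0.83 × 15 = 12.45.
Net gain = 15 − 12.45 = 2.55. The private return per contributed unit (0.83) is below 1, so free-riding is indeed the best response regardless of what the others do.

2.55 points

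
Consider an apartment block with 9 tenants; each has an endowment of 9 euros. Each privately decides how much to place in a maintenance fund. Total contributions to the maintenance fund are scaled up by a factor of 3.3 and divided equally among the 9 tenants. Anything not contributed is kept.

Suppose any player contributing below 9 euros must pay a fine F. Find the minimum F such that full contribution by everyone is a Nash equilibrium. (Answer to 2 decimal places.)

5.70 euros

Given the others contribute fully, the best deviation is to contribute 0 (any partial contribution still incurs the fine and gives up units whose private return 0.3667 is below 1).
Deviating from 9 to 0 saves 9 euros but forfeits the deviator's share of the drop in the maintenance fund: 3.3/9 × 9 = 3.30.
So the deviation gain is 9 − 3.30 = 5.70, and the fine must be at least 5.70 euros to wipe it out.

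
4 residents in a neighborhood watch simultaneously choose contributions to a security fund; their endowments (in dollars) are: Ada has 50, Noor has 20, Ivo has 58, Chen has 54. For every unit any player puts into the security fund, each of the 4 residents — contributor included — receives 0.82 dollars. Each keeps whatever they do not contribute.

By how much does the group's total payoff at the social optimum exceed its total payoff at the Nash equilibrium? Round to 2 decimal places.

414.96 dollars

The private return per contributed unit is 0.82 < 1 for everyone, so the Nash equilibrium is zero contribution and the group total is Σ E_j = 50 + 20 + 58 + 54 = 182.
Each contributed unit returns 3.280 to the group, so the social optimum is full contribution by everyone: group total = 3.280 × 182 = 596.96.
Efficiency loss = (3.280 − 1) × 182 = 414.96.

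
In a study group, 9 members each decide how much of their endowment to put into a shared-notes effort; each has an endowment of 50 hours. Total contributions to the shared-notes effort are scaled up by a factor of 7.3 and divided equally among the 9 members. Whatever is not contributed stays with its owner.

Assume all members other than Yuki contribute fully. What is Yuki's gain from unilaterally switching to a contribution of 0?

Switching from a contribution of 50 to 0 lets Yuki keep an extra 50 hours, but lowers the shared-notes effort by 50, which costs Yuki their own share of that drop: 7.3/9 × 50 = 40.56.
Net gain = 50 − 40.56 = 9.44. The private return per contributed unit (0.8111) is below 1, so free-riding is indeed the best response regardless of what the others do.

9.44 hours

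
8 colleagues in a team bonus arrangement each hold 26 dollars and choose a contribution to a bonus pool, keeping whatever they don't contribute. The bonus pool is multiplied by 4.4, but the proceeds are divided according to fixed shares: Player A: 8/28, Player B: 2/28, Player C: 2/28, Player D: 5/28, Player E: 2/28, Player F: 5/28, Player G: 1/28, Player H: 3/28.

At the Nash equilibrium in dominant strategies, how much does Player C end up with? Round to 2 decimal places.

34.17 dollars

For player j, contributing a unit is worthwhile iff 4.4 × (j's share) ≥ 1, i.e. iff j's share is at least 0.2273.
The only share above 0.2273 is Player A's 8/28, contributing 26; the remaining 7 contribute 0. Total contributed: 26.
Player C keeps 26 and receives 4.4 × 26 × 2/28 = 8.17 from the bonus pool, for a payoff of 34.17.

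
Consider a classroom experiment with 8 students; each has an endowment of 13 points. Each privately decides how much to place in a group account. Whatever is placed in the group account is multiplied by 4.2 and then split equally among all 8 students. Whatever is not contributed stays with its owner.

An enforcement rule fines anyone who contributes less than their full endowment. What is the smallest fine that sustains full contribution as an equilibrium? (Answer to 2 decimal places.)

6.18 points

Given the others contribute fully, the best deviation is to contribute 0 (any partial contribution still incurs the fine and gives up units whose private return 0.5250 is below 1).
Deviating from 13 to 0 saves 13 points but forfeits the deviator's share of the drop in the group account: 4.2/8 × 13 = 6.82.
So the deviation gain is 13 − 6.82 = 6.18, and the fine must be at least 6.18 points to wipe it out.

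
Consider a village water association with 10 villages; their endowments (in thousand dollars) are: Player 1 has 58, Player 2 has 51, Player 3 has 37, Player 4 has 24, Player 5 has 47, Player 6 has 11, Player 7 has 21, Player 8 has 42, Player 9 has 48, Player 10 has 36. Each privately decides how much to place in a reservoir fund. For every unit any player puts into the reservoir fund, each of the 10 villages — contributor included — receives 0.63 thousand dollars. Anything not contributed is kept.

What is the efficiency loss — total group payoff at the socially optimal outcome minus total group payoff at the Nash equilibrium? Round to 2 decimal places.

The private return per contributed unit is 0.63 < 1 for everyone, so the Nash equilibrium is zero contribution and the group total is Σ E_j = 58 + 51 + 37 + 24 + 47 + 11 + 21 + 42 + 48 + 36 = 375.
Each contributed unit returns 6.300 to the group, so the social optimum is full contribution by everyone: group total = 6.300 × 375 = 2362.50.
Efficiency loss = (6.300 − 1) × 375 = 1987.50.

1987.50 thousand dollars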